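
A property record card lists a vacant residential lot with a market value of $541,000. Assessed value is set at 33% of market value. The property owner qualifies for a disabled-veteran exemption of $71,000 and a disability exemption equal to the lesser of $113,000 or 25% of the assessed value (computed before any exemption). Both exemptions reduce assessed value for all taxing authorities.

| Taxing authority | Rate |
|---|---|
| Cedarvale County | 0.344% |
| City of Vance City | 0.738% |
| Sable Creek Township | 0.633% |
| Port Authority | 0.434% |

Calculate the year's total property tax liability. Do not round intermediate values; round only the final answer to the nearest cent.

$1,351.67

Assessed value = $541,000 × 0.33 = $178,530
Disability exemption = min($113,000, 25% × $178,530) = min($113,000, $44,632.5) = $44,632.5 (percentage binds)
Taxable value = $178,530 − $71,000 − $44,632.5 = $62,897.5
Cedarvale County: $62,897.5 × 0.00344 = $216.3674
City of Vance City: $62,897.5 × 0.00738 = $464.18355
Sable Creek Township: $62,897.5 × 0.00633 = $398.141175
Port Authority: $62,897.5 × 0.00434 = $272.97515
Total = $1,351.667275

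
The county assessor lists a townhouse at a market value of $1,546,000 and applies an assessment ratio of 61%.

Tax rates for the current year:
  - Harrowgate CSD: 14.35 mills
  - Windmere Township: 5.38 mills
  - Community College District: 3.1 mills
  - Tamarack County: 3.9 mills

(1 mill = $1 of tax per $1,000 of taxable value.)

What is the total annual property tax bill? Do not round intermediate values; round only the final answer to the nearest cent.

$25,207.99

Assessed value = $1,546,000 × 0.61 = $943,060
Harrowgate CSD: $943,060 × 0.01435 = $13,532.911
Windmere Township: $943,060 × 0.00538 = $5,073.6628
Community College District: $943,060 × 0.0031 = $2,923.486
Tamarack County: $943,060 × 0.0039 = $3,677.934
Total = $13,532.911 + $5,073.6628 + $2,923.486 + $3,677.934 = $25,207.9938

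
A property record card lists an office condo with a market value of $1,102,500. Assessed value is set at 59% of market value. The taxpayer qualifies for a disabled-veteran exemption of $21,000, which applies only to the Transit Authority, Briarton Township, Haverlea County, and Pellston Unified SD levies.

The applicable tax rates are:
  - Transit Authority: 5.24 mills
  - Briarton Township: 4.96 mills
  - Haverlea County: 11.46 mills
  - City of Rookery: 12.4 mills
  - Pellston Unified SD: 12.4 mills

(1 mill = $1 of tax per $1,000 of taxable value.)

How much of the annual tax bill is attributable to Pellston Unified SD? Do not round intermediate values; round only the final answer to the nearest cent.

Assessed value = $1,102,500 × 0.59 = $650,475
Pellston Unified SD taxable value = $650,475 − $21,000 = $629,475
Pellston Unified SD levy = $629,475 × 0.0124 = $7,805.49

$7,805.49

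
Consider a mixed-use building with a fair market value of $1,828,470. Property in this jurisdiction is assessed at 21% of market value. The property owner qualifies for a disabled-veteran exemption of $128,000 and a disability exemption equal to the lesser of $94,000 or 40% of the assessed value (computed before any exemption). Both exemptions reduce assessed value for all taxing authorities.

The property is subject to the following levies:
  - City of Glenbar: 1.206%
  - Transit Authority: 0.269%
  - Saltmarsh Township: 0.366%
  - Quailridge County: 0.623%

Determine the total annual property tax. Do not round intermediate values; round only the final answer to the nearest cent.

Assessed value = $1,828,470 × 0.21 = $383,978.7
Disability exemption = min($94,000, 40% × $383,978.7) = min($94,000, $153,591.48) = $94,000 (dollar cap binds)
Taxable value = $383,978.7 − $128,000 − $94,000 = $161,978.7
City of Glenbar: $161,978.7 × 0.01206 = $1,953.463122
Transit Authority: $161,978.7 × 0.00269 = $435.722703
Saltmarsh Township: $161,978.7 × 0.00366 = $592.842042
Quailridge County: $161,978.7 × 0.00623 = $1,009.127301
Total = $3,991.155168

$3,991.16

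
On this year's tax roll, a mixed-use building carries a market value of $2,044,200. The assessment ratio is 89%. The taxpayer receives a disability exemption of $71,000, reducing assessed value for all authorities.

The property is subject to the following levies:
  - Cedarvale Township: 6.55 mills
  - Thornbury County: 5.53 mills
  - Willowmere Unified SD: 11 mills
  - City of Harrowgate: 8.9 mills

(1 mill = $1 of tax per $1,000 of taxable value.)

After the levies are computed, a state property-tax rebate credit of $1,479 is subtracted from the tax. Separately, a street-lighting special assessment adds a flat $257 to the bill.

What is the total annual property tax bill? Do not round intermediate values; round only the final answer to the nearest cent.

$54,689.85

Assessed value = $2,044,200 × 0.89 = $1,819,338
Taxable value = $1,819,338 − $71,000 = $1,748,338
Cedarvale Township: $1,748,338 × 0.00655 = $11,451.6139
Thornbury County: $1,748,338 × 0.00553 = $9,668.30914
Willowmere Unified SD: $1,748,338 × 0.011 = $19,231.718
City of Harrowgate: $1,748,338 × 0.0089 = $15,560.2082
Levies subtotal = $55,911.84924
After credit = $55,911.84924 − $1,479 = $54,432.84924
Total = $54,432.84924 + $257 = $54,689.84924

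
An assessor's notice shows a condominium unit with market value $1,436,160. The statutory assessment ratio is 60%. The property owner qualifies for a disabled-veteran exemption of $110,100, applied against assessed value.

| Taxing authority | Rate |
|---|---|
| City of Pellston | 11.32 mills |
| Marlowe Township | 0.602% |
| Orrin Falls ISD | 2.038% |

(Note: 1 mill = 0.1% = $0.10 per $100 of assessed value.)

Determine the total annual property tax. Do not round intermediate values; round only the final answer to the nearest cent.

$28,350.20

Assessed value = $1,436,160 × 0.6 = $861,696
Taxable value = $861,696 − $110,100 = $751,596
City of Pellston: $751,596 × 0.01132 = $8,508.06672
Marlowe Township: $751,596 × 0.00602 = $4,524.60792
Orrin Falls ISD: $751,596 × 0.02038 = $15,317.52648
Total = $28,350.20112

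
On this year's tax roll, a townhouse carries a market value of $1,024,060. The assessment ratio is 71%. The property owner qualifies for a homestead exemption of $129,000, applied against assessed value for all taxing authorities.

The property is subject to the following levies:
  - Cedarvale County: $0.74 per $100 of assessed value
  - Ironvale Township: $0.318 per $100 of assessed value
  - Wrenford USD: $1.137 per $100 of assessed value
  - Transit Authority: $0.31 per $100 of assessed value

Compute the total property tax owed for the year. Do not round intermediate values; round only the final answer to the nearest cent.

$14,981.97

Assessed value = $1,024,060 × 0.71 = $727,082.6
Taxable value = $727,082.6 − $129,000 = $598,082.6
Cedarvale County: $598,082.6 × 0.0074 = $4,425.81124
Ironvale Township: $598,082.6 × 0.00318 = $1,901.902668
Wrenford USD: $598,082.6 × 0.01137 = $6,800.199162
Transit Authority: $598,082.6 × 0.0031 = $1,854.05606
Total = $4,425.81124 + $1,901.902668 + $6,800.199162 + $1,854.05606 = $14,981.96913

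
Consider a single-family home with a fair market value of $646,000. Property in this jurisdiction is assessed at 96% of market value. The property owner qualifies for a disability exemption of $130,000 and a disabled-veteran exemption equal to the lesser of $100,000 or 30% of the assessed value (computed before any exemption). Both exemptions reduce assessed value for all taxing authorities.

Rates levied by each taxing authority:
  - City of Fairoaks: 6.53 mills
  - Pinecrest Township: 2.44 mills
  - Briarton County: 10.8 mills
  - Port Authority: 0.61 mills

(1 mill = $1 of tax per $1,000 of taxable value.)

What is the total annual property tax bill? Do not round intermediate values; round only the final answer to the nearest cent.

$7,951.46

Assessed value = $646,000 × 0.96 = $620,160
Disabled-veteran exemption = min($100,000, 30% × $620,160) = min($100,000, $186,048) = $100,000 (dollar cap binds)
Taxable value = $620,160 − $130,000 − $100,000 = $390,160
City of Fairoaks: $390,160 × 0.00653 = $2,547.7448
Pinecrest Township: $390,160 × 0.00244 = $951.9904
Briarton County: $390,160 × 0.0108 = $4,213.728
Port Authority: $390,160 × 0.00061 = $237.9976
Total = $7,951.4608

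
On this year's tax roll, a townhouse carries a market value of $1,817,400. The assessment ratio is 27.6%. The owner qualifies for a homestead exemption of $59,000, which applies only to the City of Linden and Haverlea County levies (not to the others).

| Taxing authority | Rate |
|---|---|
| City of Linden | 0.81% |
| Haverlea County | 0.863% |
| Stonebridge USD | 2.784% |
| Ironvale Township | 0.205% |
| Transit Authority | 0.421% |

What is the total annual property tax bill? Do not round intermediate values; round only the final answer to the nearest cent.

Assessed value = $1,817,400 × 0.276 = $501,602.4
City of Linden: ($501,602.4 − $59,000) × 0.0081 = $442,602.4 × 0.0081 = $3,585.07944
Haverlea County: ($501,602.4 − $59,000) × 0.00863 = $442,602.4 × 0.00863 = $3,819.658712
Stonebridge USD: $501,602.4 × 0.02784 = $13,964.610816
Ironvale Township: $501,602.4 × 0.00205 = $1,028.28492
Transit Authority: $501,602.4 × 0.00421 = $2,111.746104
Total = $24,509.379992

$24,509.38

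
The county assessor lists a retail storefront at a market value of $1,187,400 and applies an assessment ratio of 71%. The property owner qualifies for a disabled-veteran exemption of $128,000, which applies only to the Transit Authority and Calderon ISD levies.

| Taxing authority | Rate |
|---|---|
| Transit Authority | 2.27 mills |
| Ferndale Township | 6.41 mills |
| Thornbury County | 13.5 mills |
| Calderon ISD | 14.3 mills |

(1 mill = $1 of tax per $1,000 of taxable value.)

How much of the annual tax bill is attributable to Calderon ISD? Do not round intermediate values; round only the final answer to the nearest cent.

$10,225.27

Assessed value = $1,187,400 × 0.71 = $843,054
Calderon ISD taxable value = $843,054 − $128,000 = $715,054
Calderon ISD levy = $715,054 × 0.0143 = $10,225.2722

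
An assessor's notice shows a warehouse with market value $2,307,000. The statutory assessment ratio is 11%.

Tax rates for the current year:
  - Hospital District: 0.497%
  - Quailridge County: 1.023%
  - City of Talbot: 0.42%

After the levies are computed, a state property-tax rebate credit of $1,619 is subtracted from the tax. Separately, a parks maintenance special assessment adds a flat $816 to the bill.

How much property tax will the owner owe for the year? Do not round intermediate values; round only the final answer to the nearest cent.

$4,120.14

Assessed value = $2,307,000 × 0.11 = $253,770
Hospital District: $253,770 × 0.00497 = $1,261.2369
Quailridge County: $253,770 × 0.01023 = $2,596.0671
City of Talbot: $253,770 × 0.0042 = $1,065.834
Levies subtotal = $4,923.138
After credit = $4,923.138 − $1,619 = $3,304.138
Total = $3,304.138 + $816 = $4,120.138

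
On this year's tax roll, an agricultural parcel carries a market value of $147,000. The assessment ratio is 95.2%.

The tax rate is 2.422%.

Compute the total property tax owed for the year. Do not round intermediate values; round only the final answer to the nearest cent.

Assessed value = $147,000 × 0.952 = $139,944
Tax = $139,944 × 0.02422 = $3,389.44368

$3,389.44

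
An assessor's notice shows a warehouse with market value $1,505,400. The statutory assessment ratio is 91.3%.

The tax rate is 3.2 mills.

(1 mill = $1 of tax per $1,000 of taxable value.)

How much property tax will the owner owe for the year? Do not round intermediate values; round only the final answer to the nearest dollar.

$4,398

Assessed value = $1,505,400 × 0.913 = $1,374,430.2
Tax = $1,374,430.2 × 0.0032 = $4,398.17664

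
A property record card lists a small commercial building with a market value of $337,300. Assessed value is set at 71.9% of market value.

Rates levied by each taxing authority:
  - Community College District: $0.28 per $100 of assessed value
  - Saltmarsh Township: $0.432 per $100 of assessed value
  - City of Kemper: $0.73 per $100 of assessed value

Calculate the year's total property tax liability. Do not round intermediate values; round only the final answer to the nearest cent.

$3,497.12

Assessed value = $337,300 × 0.719 = $242,518.7
Community College District: $242,518.7 × 0.0028 = $679.05236
Saltmarsh Township: $242,518.7 × 0.00432 = $1,047.680784
City of Kemper: $242,518.7 × 0.0073 = $1,770.38651
Total = $679.05236 + $1,047.680784 + $1,770.38651 = $3,497.119654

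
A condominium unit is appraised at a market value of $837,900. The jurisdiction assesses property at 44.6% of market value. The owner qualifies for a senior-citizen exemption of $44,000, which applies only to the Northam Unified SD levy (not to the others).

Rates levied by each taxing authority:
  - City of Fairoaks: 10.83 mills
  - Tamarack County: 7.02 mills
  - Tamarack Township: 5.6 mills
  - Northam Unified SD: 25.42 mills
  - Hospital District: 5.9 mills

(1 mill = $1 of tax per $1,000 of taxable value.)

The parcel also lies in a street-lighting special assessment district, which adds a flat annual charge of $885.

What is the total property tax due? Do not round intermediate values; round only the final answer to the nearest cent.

Assessed value = $837,900 × 0.446 = $373,703.4
City of Fairoaks: $373,703.4 × 0.01083 = $4,047.207822
Tamarack County: $373,703.4 × 0.00702 = $2,623.397868
Tamarack Township: $373,703.4 × 0.0056 = $2,092.73904
Northam Unified SD: ($373,703.4 − $44,000) × 0.02542 = $329,703.4 × 0.02542 = $8,381.060428
Hospital District: $373,703.4 × 0.0059 = $2,204.85006
Levies subtotal = $19,349.255218
Total = $19,349.255218 + $885 = $20,234.255218

$20,234.26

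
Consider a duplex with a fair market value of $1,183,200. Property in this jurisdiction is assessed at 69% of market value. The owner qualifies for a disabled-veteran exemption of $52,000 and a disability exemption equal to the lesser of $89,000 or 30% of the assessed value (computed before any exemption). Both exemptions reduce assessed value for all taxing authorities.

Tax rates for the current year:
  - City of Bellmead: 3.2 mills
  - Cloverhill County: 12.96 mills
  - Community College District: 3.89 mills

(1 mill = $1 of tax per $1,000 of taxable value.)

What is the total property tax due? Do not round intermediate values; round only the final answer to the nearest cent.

$13,541.93

Assessed value = $1,183,200 × 0.69 = $816,408
Disability exemption = min($89,000, 30% × $816,408) = min($89,000, $244,922.4) = $89,000 (dollar cap binds)
Taxable value = $816,408 − $52,000 − $89,000 = $675,408
City of Bellmead: $675,408 × 0.0032 = $2,161.3056
Cloverhill County: $675,408 × 0.01296 = $8,753.28768
Community College District: $675,408 × 0.00389 = $2,627.33712
Total = $13,541.9304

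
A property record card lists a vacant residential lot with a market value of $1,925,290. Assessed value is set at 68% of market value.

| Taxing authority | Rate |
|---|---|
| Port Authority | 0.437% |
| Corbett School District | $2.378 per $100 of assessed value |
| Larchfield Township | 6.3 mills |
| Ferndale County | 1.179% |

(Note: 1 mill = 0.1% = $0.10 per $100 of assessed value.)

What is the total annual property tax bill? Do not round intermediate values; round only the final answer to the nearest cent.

$60,537.28

Assessed value = $1,925,290 × 0.68 = $1,309,197.2
Port Authority: $1,309,197.2 × 0.00437 = $5,721.191764
Corbett School District: $1,309,197.2 × 0.02378 = $31,132.709416
Larchfield Township: $1,309,197.2 × 0.0063 = $8,247.94236
Ferndale County: $1,309,197.2 × 0.01179 = $15,435.434988
Total = $60,537.278528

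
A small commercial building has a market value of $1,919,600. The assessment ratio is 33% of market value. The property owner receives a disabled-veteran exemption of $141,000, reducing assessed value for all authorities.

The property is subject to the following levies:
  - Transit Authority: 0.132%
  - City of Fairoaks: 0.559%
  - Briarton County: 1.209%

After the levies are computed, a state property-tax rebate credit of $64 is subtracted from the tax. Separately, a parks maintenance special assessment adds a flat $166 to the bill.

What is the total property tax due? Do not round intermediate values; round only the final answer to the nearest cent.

Assessed value = $1,919,600 × 0.33 = $633,468
Taxable value = $633,468 − $141,000 = $492,468
Transit Authority: $492,468 × 0.00132 = $650.05776
City of Fairoaks: $492,468 × 0.00559 = $2,752.89612
Briarton County: $492,468 × 0.01209 = $5,953.93812
Levies subtotal = $9,356.892
After credit = $9,356.892 − $64 = $9,292.892
Total = $9,292.892 + $166 = $9,458.892

$9,458.89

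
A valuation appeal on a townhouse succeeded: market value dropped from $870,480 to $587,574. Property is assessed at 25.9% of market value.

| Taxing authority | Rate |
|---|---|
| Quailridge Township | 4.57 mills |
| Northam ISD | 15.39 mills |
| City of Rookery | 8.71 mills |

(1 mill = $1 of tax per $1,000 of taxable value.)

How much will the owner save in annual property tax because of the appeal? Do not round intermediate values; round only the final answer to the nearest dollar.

$2,101

Old assessed value = $870,480 × 0.259 = $225,454.32
New assessed value = $587,574 × 0.259 = $152,181.666
Combined rate = 0.00457 + 0.01539 + 0.00871 = 0.02867
Old tax = $225,454.32 × 0.02867 = $6,463.7753544
New tax = $152,181.666 × 0.02867 = $4,363.04836422
Reduction = $6,463.7753544 − $4,363.04836422 = $2,100.72699018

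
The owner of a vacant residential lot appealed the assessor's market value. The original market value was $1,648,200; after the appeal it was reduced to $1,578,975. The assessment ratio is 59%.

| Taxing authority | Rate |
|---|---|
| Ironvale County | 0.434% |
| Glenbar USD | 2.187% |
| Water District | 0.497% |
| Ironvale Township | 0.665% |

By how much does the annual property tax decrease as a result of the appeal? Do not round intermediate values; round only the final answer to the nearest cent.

Old assessed value = $1,648,200 × 0.59 = $972,438
New assessed value = $1,578,975 × 0.59 = $931,595.25
Combined rate = 0.00434 + 0.02187 + 0.00497 + 0.00665 = 0.03783
Old tax = $972,438 × 0.03783 = $36,787.32954
New tax = $931,595.25 × 0.03783 = $35,242.2483075
Reduction = $36,787.32954 − $35,242.2483075 = $1,545.0812325

$1,545.08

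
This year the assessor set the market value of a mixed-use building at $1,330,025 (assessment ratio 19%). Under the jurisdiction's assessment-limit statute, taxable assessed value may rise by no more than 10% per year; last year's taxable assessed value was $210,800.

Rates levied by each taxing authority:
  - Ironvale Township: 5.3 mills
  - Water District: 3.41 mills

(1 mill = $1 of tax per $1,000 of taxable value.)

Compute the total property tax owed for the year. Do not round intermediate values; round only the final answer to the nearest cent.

Uncapped assessed value = $1,330,025 × 0.19 = $252,704.75
Cap limit = $210,800 × 1.1 = $231,880
Taxable assessed value = min($252,704.75, $231,880) = $231,880 (cap binds)
Ironvale Township: $231,880 × 0.0053 = $1,228.964
Water District: $231,880 × 0.00341 = $790.7108
Total = $2,019.6748

$2,019.67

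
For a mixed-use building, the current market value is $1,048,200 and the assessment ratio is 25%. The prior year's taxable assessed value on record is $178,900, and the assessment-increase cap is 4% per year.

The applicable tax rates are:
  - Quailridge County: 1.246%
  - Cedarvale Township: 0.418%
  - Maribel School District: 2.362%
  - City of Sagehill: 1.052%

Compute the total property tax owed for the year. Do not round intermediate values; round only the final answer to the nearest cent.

Uncapped assessed value = $1,048,200 × 0.25 = $262,050
Cap limit = $178,900 × 1.04 = $186,056
Taxable assessed value = min($262,050, $186,056) = $186,056 (cap binds)
Quailridge County: $186,056 × 0.01246 = $2,318.25776
Cedarvale Township: $186,056 × 0.00418 = $777.71408
Maribel School District: $186,056 × 0.02362 = $4,394.64272
City of Sagehill: $186,056 × 0.01052 = $1,957.30912
Total = $9,447.92368

$9,447.92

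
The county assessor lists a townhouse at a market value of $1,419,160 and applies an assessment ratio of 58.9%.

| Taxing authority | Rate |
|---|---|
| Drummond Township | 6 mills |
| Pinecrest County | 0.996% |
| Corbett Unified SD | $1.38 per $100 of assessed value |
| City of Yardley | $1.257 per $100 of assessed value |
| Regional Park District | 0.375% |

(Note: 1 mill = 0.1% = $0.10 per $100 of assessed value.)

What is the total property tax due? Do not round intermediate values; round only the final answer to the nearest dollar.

$38,518

Assessed value = $1,419,160 × 0.589 = $835,885.24
Drummond Township: $835,885.24 × 0.006 = $5,015.31144
Pinecrest County: $835,885.24 × 0.00996 = $8,325.4169904
Corbett Unified SD: $835,885.24 × 0.0138 = $11,535.216312
City of Yardley: $835,885.24 × 0.01257 = $10,507.0774668
Regional Park District: $835,885.24 × 0.00375 = $3,134.56965
Total = $38,517.5918592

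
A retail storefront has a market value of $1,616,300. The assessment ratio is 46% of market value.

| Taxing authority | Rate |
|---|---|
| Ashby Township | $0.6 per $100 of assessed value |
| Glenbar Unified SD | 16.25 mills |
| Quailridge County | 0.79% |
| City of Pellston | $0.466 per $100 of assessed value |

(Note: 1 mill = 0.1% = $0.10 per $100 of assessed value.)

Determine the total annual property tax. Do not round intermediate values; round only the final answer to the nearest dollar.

Assessed value = $1,616,300 × 0.46 = $743,498
Ashby Township: $743,498 × 0.006 = $4,460.988
Glenbar Unified SD: $743,498 × 0.01625 = $12,081.8425
Quailridge County: $743,498 × 0.0079 = $5,873.6342
City of Pellston: $743,498 × 0.00466 = $3,464.70068
Total = $25,881.16538

$25,881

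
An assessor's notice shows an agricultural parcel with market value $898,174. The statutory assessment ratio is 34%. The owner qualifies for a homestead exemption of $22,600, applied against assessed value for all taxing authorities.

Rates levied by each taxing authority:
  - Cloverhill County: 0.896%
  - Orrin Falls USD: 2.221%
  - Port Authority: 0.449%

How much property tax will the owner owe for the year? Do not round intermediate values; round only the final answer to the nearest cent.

Assessed value = $898,174 × 0.34 = $305,379.16
Taxable value = $305,379.16 − $22,600 = $282,779.16
Cloverhill County: $282,779.16 × 0.00896 = $2,533.7012736
Orrin Falls USD: $282,779.16 × 0.02221 = $6,280.5251436
Port Authority: $282,779.16 × 0.00449 = $1,269.6784284
Total = $2,533.7012736 + $6,280.5251436 + $1,269.6784284 = $10,083.9048456

$10,083.90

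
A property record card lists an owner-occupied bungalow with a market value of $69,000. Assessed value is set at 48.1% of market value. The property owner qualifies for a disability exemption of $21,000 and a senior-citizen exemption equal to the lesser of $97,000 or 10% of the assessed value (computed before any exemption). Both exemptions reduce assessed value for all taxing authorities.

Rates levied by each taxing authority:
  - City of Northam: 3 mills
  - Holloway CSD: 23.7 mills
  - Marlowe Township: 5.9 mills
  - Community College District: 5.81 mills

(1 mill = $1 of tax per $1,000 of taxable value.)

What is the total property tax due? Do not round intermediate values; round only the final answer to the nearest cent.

Assessed value = $69,000 × 0.481 = $33,189
Senior-citizen exemption = min($97,000, 10% × $33,189) = min($97,000, $3,318.9) = $3,318.9 (percentage binds)
Taxable value = $33,189 − $21,000 − $3,318.9 = $8,870.1
City of Northam: $8,870.1 × 0.003 = $26.6103
Holloway CSD: $8,870.1 × 0.0237 = $210.22137
Marlowe Township: $8,870.1 × 0.0059 = $52.33359
Community College District: $8,870.1 × 0.00581 = $51.535281
Total = $340.700541

$340.70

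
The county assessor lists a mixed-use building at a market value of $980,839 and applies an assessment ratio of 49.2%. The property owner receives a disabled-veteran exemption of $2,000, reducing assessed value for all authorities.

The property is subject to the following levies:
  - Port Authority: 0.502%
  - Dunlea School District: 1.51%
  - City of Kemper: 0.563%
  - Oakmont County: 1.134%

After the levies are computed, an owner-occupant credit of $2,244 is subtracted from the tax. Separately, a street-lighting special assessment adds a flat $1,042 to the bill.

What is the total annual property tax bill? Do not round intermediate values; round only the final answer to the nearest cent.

$16,622.44

Assessed value = $980,839 × 0.492 = $482,572.788
Taxable value = $482,572.788 − $2,000 = $480,572.788
Port Authority: $480,572.788 × 0.00502 = $2,412.47539576
Dunlea School District: $480,572.788 × 0.0151 = $7,256.6490988
City of Kemper: $480,572.788 × 0.00563 = $2,705.62479644
Oakmont County: $480,572.788 × 0.01134 = $5,449.69541592
Levies subtotal = $17,824.44470692
After credit = $17,824.44470692 − $2,244 = $15,580.44470692
Total = $15,580.44470692 + $1,042 = $16,622.44470692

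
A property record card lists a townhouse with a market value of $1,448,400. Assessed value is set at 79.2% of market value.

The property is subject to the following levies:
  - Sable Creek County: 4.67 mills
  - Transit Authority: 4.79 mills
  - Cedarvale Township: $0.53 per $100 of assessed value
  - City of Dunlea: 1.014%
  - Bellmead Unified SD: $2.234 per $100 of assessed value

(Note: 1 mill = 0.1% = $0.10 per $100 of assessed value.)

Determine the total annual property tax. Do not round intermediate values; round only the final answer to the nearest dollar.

Assessed value = $1,448,400 × 0.792 = $1,147,132.8
Sable Creek County: $1,147,132.8 × 0.00467 = $5,357.110176
Transit Authority: $1,147,132.8 × 0.00479 = $5,494.766112
Cedarvale Township: $1,147,132.8 × 0.0053 = $6,079.80384
City of Dunlea: $1,147,132.8 × 0.01014 = $11,631.926592
Bellmead Unified SD: $1,147,132.8 × 0.02234 = $25,626.946752
Total = $54,190.553472

$54,191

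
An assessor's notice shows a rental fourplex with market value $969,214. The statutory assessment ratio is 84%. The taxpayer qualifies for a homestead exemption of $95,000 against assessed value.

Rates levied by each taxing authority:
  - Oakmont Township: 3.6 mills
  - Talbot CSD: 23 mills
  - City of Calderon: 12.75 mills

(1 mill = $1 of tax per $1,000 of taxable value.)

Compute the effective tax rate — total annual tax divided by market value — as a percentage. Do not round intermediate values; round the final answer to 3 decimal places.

Assessed value = $969,214 × 0.84 = $814,139.76
Taxable value = $814,139.76 − $95,000 = $719,139.76
Oakmont Township: $719,139.76 × 0.0036 = $2,588.903136
Talbot CSD: $719,139.76 × 0.023 = $16,540.21448
City of Calderon: $719,139.76 × 0.01275 = $9,169.03194
Total tax = $28,298.149556
Effective rate = $28,298.149556 ÷ $969,214 = 2.920% of market value

2.920%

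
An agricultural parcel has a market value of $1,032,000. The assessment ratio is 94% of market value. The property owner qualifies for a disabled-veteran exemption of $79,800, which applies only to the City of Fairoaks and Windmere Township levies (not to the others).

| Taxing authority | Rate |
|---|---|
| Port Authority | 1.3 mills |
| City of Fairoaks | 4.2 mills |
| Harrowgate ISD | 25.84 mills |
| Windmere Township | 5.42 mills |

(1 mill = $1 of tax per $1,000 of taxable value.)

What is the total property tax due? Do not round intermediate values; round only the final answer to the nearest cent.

Assessed value = $1,032,000 × 0.94 = $970,080
Port Authority: $970,080 × 0.0013 = $1,261.104
City of Fairoaks: ($970,080 − $79,800) × 0.0042 = $890,280 × 0.0042 = $3,739.176
Harrowgate ISD: $970,080 × 0.02584 = $25,066.8672
Windmere Township: ($970,080 − $79,800) × 0.00542 = $890,280 × 0.00542 = $4,825.3176
Total = $34,892.4648

$34,892.46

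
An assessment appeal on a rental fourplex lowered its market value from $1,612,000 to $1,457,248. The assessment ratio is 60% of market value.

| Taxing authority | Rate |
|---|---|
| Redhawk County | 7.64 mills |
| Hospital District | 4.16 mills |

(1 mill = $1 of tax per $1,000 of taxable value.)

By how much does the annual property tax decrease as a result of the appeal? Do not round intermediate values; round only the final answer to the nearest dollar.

$1,096

Old assessed value = $1,612,000 × 0.6 = $967,200
New assessed value = $1,457,248 × 0.6 = $874,348.8
Combined rate = 0.00764 + 0.00416 = 0.0118
Old tax = $967,200 × 0.0118 = $11,412.96
New tax = $874,348.8 × 0.0118 = $10,317.31584
Reduction = $11,412.96 − $10,317.31584 = $1,095.64416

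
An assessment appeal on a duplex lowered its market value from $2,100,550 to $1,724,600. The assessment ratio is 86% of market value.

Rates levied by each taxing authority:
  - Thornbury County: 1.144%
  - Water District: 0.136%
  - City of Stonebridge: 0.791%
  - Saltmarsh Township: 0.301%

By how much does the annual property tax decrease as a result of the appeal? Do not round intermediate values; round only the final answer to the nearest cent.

$7,669.08

Old assessed value = $2,100,550 × 0.86 = $1,806,473
New assessed value = $1,724,600 × 0.86 = $1,483,156
Combined rate = 0.01144 + 0.00136 + 0.00791 + 0.00301 = 0.02372
Old tax = $1,806,473 × 0.02372 = $42,849.53956
New tax = $1,483,156 × 0.02372 = $35,180.46032
Reduction = $42,849.53956 − $35,180.46032 = $7,669.07924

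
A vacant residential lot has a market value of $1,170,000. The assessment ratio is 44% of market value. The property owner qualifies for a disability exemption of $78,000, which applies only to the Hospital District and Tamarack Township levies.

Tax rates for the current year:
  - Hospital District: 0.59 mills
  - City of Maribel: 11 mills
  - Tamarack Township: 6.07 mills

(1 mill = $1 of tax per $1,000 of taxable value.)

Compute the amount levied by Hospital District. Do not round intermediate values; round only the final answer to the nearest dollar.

$258

Assessed value = $1,170,000 × 0.44 = $514,800
Hospital District taxable value = $514,800 − $78,000 = $436,800
Hospital District levy = $436,800 × 0.00059 = $257.712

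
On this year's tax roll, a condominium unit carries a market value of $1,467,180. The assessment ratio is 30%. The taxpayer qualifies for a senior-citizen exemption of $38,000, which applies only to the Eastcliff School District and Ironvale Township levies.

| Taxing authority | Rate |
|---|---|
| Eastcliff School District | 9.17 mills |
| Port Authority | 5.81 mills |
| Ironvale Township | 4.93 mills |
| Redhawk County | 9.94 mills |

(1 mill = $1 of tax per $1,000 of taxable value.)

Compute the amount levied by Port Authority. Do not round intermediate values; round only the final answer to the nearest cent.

Assessed value = $1,467,180 × 0.3 = $440,154
Port Authority taxable value = $440,154 (exemption does not apply)
Port Authority levy = $440,154 × 0.00581 = $2,557.29474

$2,557.29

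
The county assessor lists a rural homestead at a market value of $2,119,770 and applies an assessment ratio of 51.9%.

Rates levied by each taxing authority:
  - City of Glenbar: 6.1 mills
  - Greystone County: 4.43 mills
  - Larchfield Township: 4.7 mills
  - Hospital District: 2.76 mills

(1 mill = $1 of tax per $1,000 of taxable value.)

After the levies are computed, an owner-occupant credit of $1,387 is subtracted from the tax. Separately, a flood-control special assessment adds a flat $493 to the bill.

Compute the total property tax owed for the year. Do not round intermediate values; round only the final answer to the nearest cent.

$18,897.89

Assessed value = $2,119,770 × 0.519 = $1,100,160.63
City of Glenbar: $1,100,160.63 × 0.0061 = $6,710.979843
Greystone County: $1,100,160.63 × 0.00443 = $4,873.7115909
Larchfield Township: $1,100,160.63 × 0.0047 = $5,170.754961
Hospital District: $1,100,160.63 × 0.00276 = $3,036.4433388
Levies subtotal = $19,791.8897337
After credit = $19,791.8897337 − $1,387 = $18,404.8897337
Total = $18,404.8897337 + $493 = $18,897.8897337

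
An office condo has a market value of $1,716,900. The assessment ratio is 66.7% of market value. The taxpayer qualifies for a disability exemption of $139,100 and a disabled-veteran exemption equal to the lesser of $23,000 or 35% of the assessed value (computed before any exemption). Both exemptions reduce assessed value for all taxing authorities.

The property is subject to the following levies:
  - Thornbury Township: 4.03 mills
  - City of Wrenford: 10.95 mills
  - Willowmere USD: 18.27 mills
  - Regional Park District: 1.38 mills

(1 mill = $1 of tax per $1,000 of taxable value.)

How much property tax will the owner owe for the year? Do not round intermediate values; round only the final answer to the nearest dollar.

$34,044

Assessed value = $1,716,900 × 0.667 = $1,145,172.3
Disabled-veteran exemption = min($23,000, 35% × $1,145,172.3) = min($23,000, $400,810.305) = $23,000 (dollar cap binds)
Taxable value = $1,145,172.3 − $139,100 − $23,000 = $983,072.3
Thornbury Township: $983,072.3 × 0.00403 = $3,961.781369
City of Wrenford: $983,072.3 × 0.01095 = $10,764.641685
Willowmere USD: $983,072.3 × 0.01827 = $17,960.730921
Regional Park District: $983,072.3 × 0.00138 = $1,356.639774
Total = $34,043.793749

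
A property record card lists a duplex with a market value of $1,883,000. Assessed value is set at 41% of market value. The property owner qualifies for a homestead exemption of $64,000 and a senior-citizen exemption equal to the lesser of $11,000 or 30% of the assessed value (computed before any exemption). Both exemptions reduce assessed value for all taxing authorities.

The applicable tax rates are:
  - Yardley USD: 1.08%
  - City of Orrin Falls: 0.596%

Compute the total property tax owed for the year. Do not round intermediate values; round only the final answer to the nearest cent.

$11,682.22

Assessed value = $1,883,000 × 0.41 = $772,030
Senior-citizen exemption = min($11,000, 30% × $772,030) = min($11,000, $231,609) = $11,000 (dollar cap binds)
Taxable value = $772,030 − $64,000 − $11,000 = $697,030
Yardley USD: $697,030 × 0.0108 = $7,527.924
City of Orrin Falls: $697,030 × 0.00596 = $4,154.2988
Total = $11,682.2228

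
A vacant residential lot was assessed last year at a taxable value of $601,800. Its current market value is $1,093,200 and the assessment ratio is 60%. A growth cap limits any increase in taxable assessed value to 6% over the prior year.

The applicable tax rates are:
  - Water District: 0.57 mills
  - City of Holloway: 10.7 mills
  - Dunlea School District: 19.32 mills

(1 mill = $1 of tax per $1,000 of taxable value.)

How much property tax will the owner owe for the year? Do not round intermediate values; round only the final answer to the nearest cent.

$19,513.61

Uncapped assessed value = $1,093,200 × 0.6 = $655,920
Cap limit = $601,800 × 1.06 = $637,908
Taxable assessed value = min($655,920, $637,908) = $637,908 (cap binds)
Water District: $637,908 × 0.00057 = $363.60756
City of Holloway: $637,908 × 0.0107 = $6,825.6156
Dunlea School District: $637,908 × 0.01932 = $12,324.38256
Total = $19,513.60572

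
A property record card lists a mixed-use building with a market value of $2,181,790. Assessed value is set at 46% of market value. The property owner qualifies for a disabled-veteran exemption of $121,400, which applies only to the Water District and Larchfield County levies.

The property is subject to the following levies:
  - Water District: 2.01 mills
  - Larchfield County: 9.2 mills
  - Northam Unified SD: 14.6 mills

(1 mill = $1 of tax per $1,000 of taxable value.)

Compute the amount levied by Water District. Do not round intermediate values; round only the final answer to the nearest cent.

$1,773.27

Assessed value = $2,181,790 × 0.46 = $1,003,623.4
Water District taxable value = $1,003,623.4 − $121,400 = $882,223.4
Water District levy = $882,223.4 × 0.00201 = $1,773.269034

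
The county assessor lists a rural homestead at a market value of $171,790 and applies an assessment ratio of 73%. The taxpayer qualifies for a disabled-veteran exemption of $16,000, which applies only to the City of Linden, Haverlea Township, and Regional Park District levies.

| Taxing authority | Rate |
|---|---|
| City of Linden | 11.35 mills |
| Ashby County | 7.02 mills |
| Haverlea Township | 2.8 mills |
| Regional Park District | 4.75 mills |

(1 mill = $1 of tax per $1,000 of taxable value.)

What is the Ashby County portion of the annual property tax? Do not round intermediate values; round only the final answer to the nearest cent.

$880.36

Assessed value = $171,790 × 0.73 = $125,406.7
Ashby County taxable value = $125,406.7 (exemption does not apply)
Ashby County levy = $125,406.7 × 0.00702 = $880.355034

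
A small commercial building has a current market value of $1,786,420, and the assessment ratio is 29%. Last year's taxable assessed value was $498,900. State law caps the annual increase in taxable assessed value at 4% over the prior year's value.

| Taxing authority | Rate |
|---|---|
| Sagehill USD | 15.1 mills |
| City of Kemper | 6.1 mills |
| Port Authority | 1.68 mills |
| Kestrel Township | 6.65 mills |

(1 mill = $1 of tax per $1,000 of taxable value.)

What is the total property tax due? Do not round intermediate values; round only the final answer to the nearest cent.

Uncapped assessed value = $1,786,420 × 0.29 = $518,061.8
Cap limit = $498,900 × 1.04 = $518,856
Taxable assessed value = min($518,061.8, $518,856) = $518,061.8 (cap does not bind)
Sagehill USD: $518,061.8 × 0.0151 = $7,822.73318
City of Kemper: $518,061.8 × 0.0061 = $3,160.17698
Port Authority: $518,061.8 × 0.00168 = $870.343824
Kestrel Township: $518,061.8 × 0.00665 = $3,445.11097
Total = $15,298.364954

$15,298.36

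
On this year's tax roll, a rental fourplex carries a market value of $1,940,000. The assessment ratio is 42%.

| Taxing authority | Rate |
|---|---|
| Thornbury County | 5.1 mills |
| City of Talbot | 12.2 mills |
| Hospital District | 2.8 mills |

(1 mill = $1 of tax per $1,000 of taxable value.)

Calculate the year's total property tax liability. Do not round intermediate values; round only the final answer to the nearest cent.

$16,377.48

Assessed value = $1,940,000 × 0.42 = $814,800
Thornbury County: $814,800 × 0.0051 = $4,155.48
City of Talbot: $814,800 × 0.0122 = $9,940.56
Hospital District: $814,800 × 0.0028 = $2,281.44
Total = $4,155.48 + $9,940.56 + $2,281.44 = $16,377.48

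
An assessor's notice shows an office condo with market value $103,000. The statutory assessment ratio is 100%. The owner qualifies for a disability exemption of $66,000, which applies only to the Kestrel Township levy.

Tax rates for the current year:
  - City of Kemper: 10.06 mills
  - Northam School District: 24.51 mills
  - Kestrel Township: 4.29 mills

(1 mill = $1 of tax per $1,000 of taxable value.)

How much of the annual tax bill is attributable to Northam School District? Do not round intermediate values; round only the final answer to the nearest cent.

Assessed value = $103,000 × 1 = $103,000
Northam School District taxable value = $103,000 (exemption does not apply)
Northam School District levy = $103,000 × 0.02451 = $2,524.53

$2,524.53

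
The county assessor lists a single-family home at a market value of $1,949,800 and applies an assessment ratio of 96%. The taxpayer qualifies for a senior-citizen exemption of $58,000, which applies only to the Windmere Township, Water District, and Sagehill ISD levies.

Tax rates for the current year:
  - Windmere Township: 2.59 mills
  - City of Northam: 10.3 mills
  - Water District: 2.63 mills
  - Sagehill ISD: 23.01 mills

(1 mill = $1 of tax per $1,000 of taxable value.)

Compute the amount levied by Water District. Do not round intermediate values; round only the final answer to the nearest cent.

$4,770.32

Assessed value = $1,949,800 × 0.96 = $1,871,808
Water District taxable value = $1,871,808 − $58,000 = $1,813,808
Water District levy = $1,813,808 × 0.00263 = $4,770.31504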